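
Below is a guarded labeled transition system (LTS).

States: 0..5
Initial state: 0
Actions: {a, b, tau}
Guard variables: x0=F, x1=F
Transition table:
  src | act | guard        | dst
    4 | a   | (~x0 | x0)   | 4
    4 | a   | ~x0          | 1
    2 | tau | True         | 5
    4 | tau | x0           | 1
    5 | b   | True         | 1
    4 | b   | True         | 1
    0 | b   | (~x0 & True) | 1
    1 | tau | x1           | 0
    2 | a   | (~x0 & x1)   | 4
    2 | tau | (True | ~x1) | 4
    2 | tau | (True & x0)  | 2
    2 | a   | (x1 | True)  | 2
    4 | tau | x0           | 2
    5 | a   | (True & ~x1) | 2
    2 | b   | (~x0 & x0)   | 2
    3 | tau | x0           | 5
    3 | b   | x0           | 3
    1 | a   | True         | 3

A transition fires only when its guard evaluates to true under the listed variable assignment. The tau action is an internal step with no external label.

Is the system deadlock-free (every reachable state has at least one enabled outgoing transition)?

Answer: DEADLOCK at state 3

Working:
Reach set: {0,1,3}
  0: b→1  [1 out]
  1: a→3  [1 out]
  3: ∅  [STUCK]
Path to 3: b·a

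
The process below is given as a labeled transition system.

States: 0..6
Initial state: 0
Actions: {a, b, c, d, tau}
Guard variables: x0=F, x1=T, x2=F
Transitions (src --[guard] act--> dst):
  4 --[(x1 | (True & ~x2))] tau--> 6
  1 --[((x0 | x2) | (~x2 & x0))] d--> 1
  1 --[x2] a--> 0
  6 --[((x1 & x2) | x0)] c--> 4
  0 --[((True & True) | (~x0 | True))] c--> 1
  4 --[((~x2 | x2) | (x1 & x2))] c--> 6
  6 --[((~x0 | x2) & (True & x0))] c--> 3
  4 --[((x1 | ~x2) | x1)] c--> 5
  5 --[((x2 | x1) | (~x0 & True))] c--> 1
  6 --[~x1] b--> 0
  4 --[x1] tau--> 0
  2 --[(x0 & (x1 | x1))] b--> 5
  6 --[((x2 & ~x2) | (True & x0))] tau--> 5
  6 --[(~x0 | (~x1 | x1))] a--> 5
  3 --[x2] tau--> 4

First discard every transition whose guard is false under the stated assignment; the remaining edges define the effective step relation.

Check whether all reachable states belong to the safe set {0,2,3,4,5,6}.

Answer: INVARIANT VIOLATED at state 1

Trace:
Inv-set: {0,2,3,4,5,6}
Reach set: {0,1}
  0: ok
  1: ✗ unsafe
reach 1 via c — violates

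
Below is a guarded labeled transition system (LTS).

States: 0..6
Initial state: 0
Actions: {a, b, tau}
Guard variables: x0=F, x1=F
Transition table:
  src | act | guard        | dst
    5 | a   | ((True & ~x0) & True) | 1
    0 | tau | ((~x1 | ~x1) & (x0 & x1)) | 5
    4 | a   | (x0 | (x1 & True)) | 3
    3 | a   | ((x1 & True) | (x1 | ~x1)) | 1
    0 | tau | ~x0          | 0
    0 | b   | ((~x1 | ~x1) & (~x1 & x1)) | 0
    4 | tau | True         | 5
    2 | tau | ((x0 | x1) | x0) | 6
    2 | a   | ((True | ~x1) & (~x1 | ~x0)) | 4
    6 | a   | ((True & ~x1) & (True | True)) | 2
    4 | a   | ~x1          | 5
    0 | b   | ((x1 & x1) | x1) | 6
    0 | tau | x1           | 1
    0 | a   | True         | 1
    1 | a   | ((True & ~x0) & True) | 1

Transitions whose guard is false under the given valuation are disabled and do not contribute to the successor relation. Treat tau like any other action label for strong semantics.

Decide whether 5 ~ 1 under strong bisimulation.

Refine partition for ~:
  π0 = {{0,1,2,3,4,5,6}}
  π1 = {{0,4},{1,2,3,5,6}}
  π2 = {{0},{1,3,5,6},{2},{4}}
  π3 = {{0},{1,3,5},{2},{4},{6}}
Fixed point at round 4; 5 class(es).
class of 5: {1,3,5}; class of 1: {1,3,5}

Answer: BISIMILAR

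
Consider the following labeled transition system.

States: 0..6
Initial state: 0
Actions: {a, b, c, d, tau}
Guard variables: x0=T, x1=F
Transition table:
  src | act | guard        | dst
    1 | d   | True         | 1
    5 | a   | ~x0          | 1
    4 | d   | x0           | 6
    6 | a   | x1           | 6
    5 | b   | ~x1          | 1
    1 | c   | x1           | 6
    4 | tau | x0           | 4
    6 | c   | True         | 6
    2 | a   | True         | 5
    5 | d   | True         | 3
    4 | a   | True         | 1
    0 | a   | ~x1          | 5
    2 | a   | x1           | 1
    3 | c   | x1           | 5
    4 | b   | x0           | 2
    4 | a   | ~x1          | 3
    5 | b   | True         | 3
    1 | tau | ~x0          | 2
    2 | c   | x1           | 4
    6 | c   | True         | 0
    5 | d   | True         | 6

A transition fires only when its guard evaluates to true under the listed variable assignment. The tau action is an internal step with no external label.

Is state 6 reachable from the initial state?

Answer: REACHABLE

Trace:
Guard filter leaves 14 enabled edge(s).
Layer 0: {0}
Layer 1: {5}  total {0,5}
Layer 2: {1,3,6}  total {0,1,3,5,6}
R = {0,1,3,5,6}
Path to 6: a·d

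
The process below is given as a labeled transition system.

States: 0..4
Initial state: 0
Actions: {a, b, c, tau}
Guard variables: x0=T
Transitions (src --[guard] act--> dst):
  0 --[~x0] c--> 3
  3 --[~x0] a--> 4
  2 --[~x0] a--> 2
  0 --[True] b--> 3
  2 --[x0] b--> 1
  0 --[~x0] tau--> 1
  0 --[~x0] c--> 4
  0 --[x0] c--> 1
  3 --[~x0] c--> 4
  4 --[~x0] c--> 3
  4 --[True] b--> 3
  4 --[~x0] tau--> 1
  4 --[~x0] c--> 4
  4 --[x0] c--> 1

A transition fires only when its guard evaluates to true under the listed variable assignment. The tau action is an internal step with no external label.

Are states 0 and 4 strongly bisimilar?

Refine partition for ~:
  π0 = {{0,1,2,3,4}}
  π1 = {{0,4},{1,3},{2}}
stable after 2 split(s): 3 block(s)
class of 0: {0,4}; class of 4: {0,4}

Answer: BISIMILAR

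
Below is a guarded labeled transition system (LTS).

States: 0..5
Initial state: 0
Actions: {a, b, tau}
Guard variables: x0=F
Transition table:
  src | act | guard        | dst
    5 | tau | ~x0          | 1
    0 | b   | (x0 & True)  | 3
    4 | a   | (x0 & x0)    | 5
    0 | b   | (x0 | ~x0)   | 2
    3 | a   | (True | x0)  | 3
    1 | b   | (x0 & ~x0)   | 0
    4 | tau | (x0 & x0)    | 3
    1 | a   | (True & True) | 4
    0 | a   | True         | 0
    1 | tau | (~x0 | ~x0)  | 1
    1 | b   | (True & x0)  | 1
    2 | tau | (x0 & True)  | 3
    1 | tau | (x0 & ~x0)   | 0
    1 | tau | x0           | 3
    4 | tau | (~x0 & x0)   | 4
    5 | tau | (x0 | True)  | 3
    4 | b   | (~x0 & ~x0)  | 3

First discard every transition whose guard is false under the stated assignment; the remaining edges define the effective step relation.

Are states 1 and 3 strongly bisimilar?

Compute ~ classes (split until stable):
  P[0] = {{0,1,2,3,4,5}}
  P[1] = {{0},{1},{2},{3},{4},{5}}
Fixed point at round 2; 6 class(es).
[1]={1}  [3]={3}

Answer: NOT BISIMILAR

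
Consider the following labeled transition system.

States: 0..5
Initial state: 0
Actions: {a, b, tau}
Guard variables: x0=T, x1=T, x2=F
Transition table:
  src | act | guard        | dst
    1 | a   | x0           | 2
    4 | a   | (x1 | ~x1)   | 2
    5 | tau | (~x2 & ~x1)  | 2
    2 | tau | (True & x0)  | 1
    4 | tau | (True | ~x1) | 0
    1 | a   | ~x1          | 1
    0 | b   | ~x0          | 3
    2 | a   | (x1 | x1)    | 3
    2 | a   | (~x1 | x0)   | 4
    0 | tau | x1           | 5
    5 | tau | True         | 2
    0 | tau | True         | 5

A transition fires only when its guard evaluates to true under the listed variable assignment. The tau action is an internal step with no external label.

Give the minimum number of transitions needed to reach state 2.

BFS to 2:
  Layer 0: {0}
  Layer 1: {5}
  Layer 2: {2}
first hit 2 at d=2 via tau·tau

Answer: 2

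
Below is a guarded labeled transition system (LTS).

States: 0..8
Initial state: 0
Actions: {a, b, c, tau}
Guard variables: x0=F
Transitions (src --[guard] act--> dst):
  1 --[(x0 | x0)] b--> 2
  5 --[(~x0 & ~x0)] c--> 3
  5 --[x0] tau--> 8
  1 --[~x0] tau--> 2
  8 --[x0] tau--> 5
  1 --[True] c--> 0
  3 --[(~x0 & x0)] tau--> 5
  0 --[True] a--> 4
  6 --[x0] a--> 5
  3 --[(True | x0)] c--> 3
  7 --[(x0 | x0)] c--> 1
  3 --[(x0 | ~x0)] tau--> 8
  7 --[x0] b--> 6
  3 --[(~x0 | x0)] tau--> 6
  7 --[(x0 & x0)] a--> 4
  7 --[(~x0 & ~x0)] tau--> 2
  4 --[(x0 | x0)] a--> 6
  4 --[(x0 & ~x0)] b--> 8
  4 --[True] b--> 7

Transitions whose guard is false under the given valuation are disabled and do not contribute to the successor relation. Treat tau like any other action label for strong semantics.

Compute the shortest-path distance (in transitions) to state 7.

BFS to 7:
  depth 0: {0}
  depth 1: {4}
  depth 2: {7}
7 enters at depth 2; path a·b

Answer: 2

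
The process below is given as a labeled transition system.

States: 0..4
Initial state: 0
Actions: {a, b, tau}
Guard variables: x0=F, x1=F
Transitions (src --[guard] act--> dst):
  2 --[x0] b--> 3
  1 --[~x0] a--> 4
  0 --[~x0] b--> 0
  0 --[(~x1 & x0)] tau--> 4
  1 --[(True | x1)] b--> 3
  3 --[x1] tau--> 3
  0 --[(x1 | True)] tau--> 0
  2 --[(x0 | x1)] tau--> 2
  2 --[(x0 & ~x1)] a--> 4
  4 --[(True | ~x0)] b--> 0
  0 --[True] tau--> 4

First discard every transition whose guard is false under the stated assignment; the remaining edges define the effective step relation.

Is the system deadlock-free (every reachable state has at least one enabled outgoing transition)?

R = {0,4}
  0: b→0  tau→0  tau→4  [deg 3]
  4: b→0  [deg 1]

Answer: DEADLOCK-FREE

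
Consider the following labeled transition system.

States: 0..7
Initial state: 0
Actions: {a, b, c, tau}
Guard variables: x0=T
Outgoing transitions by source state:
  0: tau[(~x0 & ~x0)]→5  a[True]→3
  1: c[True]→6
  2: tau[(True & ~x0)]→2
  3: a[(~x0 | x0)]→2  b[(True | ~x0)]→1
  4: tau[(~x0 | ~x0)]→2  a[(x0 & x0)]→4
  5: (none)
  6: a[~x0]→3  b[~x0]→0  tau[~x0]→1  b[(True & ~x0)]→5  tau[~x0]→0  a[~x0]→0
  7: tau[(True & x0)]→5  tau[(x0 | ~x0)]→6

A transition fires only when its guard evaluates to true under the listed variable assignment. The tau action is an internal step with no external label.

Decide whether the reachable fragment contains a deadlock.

Answer: DEADLOCK at state 2

Analysis:
Reachable = {0,1,2,3,6}
  0: a→3  [deg 1]
  1: c→6  [deg 1]
  2: ∅  [deadlock]
  3: a→2  b→1  [deg 2]
  6: ∅  [deadlock]
Path to 2: a·a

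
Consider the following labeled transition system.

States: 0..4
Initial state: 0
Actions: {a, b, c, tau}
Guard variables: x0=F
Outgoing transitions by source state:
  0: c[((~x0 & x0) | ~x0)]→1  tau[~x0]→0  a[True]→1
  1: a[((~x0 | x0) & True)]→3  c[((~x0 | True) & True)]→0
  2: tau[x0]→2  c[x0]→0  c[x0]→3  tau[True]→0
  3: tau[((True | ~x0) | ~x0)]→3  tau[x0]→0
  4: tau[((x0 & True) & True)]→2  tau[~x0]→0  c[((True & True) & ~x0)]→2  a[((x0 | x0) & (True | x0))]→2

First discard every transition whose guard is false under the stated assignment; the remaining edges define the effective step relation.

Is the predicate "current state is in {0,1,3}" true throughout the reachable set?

Answer: INVARIANT HOLDS

Analysis:
Safe = {0,1,3}
Reachable = {0,1,3}
  0: safe
  1: safe
  3: safe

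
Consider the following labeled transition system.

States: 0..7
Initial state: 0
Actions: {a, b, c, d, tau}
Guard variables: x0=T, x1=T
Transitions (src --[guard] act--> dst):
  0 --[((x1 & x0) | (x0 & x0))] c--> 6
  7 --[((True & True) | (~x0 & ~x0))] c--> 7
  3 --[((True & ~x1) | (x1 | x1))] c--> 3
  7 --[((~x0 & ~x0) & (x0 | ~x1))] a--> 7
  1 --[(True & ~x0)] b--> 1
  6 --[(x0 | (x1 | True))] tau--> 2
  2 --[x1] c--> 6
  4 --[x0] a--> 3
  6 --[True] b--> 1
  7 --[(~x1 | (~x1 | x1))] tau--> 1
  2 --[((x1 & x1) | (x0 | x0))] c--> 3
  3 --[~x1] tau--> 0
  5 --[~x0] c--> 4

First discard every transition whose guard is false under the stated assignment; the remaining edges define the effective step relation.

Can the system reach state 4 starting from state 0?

9 transition(s) survive guard evaluation.
L0 = {0}
L1 = {6}  now seen {0,6}
L2 = {1,2}  now seen {0,1,2,6}
L3 = {3}  now seen {0,1,2,3,6}
Reach set: {0,1,2,3,6}

Answer: UNREACHABLE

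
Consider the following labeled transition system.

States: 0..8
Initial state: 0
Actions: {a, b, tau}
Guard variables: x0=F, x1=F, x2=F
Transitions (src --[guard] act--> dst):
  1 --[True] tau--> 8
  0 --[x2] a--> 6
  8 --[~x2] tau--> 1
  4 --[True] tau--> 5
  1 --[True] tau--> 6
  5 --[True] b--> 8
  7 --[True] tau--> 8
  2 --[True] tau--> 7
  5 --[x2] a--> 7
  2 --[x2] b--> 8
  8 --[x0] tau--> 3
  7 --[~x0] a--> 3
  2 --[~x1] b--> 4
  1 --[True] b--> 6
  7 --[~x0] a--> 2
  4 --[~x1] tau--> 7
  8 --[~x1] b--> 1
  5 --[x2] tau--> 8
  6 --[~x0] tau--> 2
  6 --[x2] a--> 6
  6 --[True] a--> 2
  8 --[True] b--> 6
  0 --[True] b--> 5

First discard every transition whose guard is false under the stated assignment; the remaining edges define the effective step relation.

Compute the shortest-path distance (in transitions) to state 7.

Answer: 5

Analysis:
Layered search for 7:
  Layer 0: {0}
  Layer 1: {5}
  Layer 2: {8}
  Layer 3: {1,6}
  Layer 4: {2}
  Layer 5: {4,7}
7 enters at depth 5; path b·b·b·a·tau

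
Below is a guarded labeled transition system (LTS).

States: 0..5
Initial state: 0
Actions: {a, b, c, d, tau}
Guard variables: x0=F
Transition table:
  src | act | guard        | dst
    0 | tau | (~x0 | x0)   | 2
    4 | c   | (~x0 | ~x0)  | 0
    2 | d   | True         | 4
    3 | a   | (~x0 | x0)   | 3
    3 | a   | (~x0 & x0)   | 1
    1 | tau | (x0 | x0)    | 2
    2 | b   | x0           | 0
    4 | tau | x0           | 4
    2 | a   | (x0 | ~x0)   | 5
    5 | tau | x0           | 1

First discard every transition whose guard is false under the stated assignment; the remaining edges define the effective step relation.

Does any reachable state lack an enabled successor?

Reach set: {0,2,4,5}
  0: tau→2  [1 exit(s)]
  2: a→5  d→4  [2 exit(s)]
  4: c→0  [1 exit(s)]
  5: ∅  [no exit]
trace reaching 5: tau·a

Answer: DEADLOCK at state 5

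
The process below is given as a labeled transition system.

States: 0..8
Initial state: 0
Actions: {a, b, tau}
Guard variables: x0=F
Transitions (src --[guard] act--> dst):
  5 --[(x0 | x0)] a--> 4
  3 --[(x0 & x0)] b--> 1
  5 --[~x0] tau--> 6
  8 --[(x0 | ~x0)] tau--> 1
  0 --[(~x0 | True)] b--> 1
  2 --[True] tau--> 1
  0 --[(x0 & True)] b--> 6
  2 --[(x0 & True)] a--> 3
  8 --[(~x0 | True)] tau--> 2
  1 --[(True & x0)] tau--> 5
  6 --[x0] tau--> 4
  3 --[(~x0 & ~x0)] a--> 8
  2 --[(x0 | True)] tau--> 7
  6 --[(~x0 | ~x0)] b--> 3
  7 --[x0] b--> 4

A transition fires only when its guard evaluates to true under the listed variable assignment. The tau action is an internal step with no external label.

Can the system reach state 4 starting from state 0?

After dropping false guards: 8 live edges.
L0 = {0}
L1 = {1}  now seen {0,1}
Reachable = {0,1}

Answer: UNREACHABLE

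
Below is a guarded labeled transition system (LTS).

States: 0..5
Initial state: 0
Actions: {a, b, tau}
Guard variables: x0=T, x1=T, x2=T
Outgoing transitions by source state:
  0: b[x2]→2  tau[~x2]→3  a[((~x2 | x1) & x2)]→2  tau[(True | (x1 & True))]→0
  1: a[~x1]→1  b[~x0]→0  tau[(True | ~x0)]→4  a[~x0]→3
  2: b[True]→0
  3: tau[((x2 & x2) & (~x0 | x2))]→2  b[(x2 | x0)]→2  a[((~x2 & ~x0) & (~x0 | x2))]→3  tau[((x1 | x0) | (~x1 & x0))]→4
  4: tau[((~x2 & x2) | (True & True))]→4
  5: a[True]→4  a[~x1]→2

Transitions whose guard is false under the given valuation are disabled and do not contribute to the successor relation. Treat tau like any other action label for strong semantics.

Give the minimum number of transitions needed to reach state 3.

BFS to 3:
  depth 0: {0}
  depth 1: {2}
3 never appears.

Answer: UNREACHABLE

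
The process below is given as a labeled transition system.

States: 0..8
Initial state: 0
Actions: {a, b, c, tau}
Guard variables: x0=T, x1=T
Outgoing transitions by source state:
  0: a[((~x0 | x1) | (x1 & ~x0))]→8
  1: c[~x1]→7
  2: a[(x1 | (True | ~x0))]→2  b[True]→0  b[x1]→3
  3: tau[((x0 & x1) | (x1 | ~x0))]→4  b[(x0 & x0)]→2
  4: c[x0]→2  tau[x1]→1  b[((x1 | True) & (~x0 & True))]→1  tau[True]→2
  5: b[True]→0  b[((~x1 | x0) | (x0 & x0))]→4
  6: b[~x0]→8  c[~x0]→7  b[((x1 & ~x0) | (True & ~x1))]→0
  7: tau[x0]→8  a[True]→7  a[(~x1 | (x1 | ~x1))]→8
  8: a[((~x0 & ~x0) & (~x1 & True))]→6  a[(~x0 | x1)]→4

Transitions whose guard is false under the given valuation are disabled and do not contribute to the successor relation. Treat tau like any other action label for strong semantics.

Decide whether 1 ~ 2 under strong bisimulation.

Answer: NOT BISIMILAR

Working:
Bisimulation quotient by refinement:
  P[0] = {{0,1,2,3,4,5,6,7,8}}
  P[1] = {{0,8},{1,6},{2},{3},{4},{5},{7}}
  P[2] = {{0},{1,6},{2},{3},{4},{5},{7},{8}}
8 equivalence class(es) (converged in 3)
1∈{1,6}, 2∈{2}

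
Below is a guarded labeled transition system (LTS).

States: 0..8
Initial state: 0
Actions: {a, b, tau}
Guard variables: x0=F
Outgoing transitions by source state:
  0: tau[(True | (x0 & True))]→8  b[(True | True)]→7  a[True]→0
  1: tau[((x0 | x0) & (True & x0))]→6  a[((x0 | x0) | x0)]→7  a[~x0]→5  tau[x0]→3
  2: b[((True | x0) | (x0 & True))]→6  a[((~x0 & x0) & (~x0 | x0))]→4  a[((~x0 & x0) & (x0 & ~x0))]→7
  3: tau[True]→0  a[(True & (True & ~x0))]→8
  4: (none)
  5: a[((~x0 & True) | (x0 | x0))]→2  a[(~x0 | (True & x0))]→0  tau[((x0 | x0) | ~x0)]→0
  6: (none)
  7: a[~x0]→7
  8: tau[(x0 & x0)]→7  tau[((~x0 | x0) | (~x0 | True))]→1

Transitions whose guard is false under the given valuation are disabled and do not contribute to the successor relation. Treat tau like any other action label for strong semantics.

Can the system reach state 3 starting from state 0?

Answer: UNREACHABLE

Analysis:
Guard filter leaves 12 enabled edge(s).
L0 = {0}
L1 = {7,8}  cumulative {0,7,8}
L2 = {1}  cumulative {0,1,7,8}
L3 = {5}  cumulative {0,1,5,7,8}
L4 = {2}  cumulative {0,1,2,5,7,8}
L5 = {6}  cumulative {0,1,2,5,6,7,8}
Reachable = {0,1,2,5,6,7,8}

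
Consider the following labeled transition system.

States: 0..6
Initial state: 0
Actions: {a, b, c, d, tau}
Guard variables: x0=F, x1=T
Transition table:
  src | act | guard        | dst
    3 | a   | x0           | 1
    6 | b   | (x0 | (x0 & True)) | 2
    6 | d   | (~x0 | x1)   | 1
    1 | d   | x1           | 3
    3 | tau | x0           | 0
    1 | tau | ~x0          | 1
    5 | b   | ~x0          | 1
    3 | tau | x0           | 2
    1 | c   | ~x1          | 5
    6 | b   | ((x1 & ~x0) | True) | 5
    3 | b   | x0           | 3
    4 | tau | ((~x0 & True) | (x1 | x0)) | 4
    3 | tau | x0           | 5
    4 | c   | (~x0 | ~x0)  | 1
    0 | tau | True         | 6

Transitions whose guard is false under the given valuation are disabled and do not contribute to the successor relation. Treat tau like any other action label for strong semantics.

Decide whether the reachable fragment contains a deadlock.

R = {0,1,3,5,6}
  0: tau→6  [1 exit(s)]
  1: d→3  tau→1  [2 exit(s)]
  3: ∅  [no exit]
  5: b→1  [1 exit(s)]
  6: b→5  d→1  [2 exit(s)]
witness 3: tau·d·d

Answer: DEADLOCK at state 3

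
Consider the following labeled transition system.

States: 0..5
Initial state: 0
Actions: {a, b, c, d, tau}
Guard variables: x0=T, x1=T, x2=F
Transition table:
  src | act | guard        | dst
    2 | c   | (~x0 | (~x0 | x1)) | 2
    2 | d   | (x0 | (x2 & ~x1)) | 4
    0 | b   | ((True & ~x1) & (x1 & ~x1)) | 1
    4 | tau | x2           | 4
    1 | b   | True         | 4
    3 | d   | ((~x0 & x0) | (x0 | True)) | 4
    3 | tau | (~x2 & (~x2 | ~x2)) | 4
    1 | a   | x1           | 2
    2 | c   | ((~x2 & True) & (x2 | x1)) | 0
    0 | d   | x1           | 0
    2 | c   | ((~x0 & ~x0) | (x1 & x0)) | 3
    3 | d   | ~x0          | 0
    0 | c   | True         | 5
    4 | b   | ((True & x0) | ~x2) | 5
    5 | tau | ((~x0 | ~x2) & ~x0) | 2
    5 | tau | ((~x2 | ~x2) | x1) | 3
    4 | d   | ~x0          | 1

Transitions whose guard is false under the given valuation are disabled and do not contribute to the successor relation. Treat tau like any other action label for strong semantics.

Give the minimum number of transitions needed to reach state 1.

Breadth-first toward 1:
  Layer 0: {0}
  Layer 1: {5}
  Layer 2: {3}
  Layer 3: {4}
1 never appears.

Answer: UNREACHABLE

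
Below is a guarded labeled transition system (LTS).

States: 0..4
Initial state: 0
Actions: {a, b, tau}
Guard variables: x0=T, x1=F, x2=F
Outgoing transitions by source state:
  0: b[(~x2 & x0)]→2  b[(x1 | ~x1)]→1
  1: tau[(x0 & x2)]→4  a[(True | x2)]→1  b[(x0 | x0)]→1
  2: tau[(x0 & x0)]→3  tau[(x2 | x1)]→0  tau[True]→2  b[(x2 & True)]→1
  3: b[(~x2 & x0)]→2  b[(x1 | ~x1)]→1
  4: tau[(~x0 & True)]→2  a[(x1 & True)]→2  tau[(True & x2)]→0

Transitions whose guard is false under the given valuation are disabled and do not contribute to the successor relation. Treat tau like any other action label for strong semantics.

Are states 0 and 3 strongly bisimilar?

Refine partition for ~:
  π0 = {{0,1,2,3,4}}
  π1 = {{0,3},{1},{2},{4}}
Fixed point at round 2; 4 class(es).
[0]={0,3}  [3]={0,3}

Answer: BISIMILAR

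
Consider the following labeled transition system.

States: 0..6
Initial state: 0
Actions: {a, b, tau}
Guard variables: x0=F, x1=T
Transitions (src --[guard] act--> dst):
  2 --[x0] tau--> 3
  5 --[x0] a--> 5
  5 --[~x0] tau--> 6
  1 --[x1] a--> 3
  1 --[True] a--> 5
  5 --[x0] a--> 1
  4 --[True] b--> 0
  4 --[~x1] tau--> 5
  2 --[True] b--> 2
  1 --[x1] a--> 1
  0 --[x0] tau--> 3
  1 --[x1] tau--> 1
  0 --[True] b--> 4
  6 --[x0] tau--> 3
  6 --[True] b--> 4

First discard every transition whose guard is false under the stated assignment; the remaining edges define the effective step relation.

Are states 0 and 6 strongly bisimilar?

Compute ~ classes (split until stable):
  round 0: {{0,1,2,3,4,5,6}}
  round 1: {{0,2,4,6},{1},{3},{5}}
Fixed point at round 2; 4 class(es).
[0]={0,2,4,6}  [6]={0,2,4,6}

Answer: BISIMILAR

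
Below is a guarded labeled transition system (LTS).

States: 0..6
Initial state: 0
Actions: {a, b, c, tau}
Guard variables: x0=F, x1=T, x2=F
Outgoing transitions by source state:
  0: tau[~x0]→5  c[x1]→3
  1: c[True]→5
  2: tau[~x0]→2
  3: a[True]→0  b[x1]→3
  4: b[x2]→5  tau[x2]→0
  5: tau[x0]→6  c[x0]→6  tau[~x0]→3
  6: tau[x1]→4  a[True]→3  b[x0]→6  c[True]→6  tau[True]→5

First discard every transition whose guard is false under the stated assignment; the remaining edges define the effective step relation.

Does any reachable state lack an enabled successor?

R = {0,3,5}
  0: c→3  tau→5  [2 exit(s)]
  3: a→0  b→3  [2 exit(s)]
  5: tau→3  [1 exit(s)]

Answer: DEADLOCK-FREE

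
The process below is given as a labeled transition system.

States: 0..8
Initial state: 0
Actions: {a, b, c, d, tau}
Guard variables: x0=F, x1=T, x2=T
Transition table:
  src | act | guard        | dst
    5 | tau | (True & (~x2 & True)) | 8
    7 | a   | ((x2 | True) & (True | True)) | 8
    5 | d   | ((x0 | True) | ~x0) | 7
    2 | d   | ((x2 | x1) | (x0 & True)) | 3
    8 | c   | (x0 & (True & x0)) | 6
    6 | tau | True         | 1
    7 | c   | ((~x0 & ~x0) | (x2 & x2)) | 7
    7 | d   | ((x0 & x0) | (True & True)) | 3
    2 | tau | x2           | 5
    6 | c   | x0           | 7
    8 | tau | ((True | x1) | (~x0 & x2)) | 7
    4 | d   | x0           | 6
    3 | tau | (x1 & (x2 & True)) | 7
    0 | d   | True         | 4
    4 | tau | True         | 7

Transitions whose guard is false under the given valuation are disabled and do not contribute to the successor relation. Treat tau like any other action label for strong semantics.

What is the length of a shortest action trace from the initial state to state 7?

BFS to 7:
  L0 = {0}
  L1 = {4}
  L2 = {7}
first hit 7 at d=2 via d·tau

Answer: 2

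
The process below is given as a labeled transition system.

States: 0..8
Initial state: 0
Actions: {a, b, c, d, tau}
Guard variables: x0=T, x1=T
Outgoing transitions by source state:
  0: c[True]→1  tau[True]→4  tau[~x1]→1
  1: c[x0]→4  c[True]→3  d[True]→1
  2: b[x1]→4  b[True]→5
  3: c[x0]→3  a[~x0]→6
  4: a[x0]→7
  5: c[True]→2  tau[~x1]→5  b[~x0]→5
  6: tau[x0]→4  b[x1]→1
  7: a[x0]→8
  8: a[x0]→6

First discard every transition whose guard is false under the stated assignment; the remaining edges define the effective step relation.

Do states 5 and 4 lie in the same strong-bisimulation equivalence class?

Answer: NOT BISIMILAR

Analysis:
Bisimulation quotient by refinement:
  round 0: {{0,1,2,3,4,5,6,7,8}}
  round 1: {{0},{1},{2},{3,5},{4,7,8},{6}}
  round 2: {{0},{1},{2},{3},{4,7},{5},{6},{8}}
  round 3: {{0},{1},{2},{3},{4},{5},{6},{7},{8}}
9 equivalence class(es) (converged in 4)
5∈{5}, 4∈{4}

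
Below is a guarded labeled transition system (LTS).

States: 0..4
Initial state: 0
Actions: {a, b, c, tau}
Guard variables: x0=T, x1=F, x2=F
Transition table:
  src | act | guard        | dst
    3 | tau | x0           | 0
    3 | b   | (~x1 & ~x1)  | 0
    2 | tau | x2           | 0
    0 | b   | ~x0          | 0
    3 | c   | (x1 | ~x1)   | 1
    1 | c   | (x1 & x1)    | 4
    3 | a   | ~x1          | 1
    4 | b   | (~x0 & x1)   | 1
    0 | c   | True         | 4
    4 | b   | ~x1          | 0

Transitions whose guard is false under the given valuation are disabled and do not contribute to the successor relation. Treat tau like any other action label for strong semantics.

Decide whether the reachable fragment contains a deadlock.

Answer: DEADLOCK-FREE

Trace:
R = {0,4}
  0: c→4  [1 out]
  4: b→0  [1 out]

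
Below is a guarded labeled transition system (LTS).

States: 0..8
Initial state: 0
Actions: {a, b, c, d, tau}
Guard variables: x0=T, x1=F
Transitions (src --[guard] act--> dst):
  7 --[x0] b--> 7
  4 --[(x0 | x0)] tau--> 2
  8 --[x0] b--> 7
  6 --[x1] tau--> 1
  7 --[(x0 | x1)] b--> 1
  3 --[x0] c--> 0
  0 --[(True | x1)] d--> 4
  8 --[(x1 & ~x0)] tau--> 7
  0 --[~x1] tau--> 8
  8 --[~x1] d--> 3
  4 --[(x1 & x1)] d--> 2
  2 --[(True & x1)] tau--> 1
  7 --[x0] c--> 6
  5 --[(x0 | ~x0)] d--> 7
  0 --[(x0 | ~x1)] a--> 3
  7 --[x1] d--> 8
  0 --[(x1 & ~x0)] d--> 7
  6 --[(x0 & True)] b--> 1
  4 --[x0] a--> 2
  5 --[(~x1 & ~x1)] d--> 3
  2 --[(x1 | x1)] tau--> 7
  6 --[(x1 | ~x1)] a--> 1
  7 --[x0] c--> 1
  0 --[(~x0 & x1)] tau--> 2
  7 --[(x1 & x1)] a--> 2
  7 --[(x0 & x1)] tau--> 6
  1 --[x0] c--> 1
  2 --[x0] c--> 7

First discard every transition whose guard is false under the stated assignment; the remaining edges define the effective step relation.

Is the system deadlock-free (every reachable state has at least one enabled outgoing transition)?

Reach set: {0,1,2,3,4,6,7,8}
  0: a→3  d→4  tau→8  [3 exit(s)]
  1: c→1  [1 exit(s)]
  2: c→7  [1 exit(s)]
  3: c→0  [1 exit(s)]
  4: a→2  tau→2  [2 exit(s)]
  6: a→1  b→1  [2 exit(s)]
  7: b→1  b→7  c→1  c→6  [4 exit(s)]
  8: b→7  d→3  [2 exit(s)]

Answer: DEADLOCK-FREE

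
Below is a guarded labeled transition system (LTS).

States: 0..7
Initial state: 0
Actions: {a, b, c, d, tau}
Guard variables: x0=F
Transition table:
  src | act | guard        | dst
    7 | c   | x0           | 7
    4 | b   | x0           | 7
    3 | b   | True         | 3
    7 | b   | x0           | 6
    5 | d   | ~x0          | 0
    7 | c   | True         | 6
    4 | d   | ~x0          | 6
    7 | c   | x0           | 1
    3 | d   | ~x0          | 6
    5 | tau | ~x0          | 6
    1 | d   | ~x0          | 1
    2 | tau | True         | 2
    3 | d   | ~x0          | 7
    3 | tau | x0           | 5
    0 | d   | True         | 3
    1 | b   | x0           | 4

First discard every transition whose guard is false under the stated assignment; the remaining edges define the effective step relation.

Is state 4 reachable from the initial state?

10 transition(s) survive guard evaluation.
Layer 0: {0}
Layer 1: {3}  cumulative {0,3}
Layer 2: {6,7}  cumulative {0,3,6,7}
Reach set: {0,3,6,7}

Answer: UNREACHABLE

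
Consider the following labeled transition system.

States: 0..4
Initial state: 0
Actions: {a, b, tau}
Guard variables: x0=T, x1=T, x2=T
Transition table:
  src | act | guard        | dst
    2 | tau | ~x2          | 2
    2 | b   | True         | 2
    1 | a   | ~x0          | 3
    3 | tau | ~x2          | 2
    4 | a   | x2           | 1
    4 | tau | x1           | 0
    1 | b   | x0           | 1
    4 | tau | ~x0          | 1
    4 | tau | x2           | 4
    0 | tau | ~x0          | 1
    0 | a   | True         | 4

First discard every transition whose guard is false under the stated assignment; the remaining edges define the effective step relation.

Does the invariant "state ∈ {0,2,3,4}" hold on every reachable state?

Answer: INVARIANT VIOLATED at state 1

Working:
Inv-set: {0,2,3,4}
Reach set: {0,1,4}
  0: safe
  1: outside
  4: safe
witness against invariant: a·a → 1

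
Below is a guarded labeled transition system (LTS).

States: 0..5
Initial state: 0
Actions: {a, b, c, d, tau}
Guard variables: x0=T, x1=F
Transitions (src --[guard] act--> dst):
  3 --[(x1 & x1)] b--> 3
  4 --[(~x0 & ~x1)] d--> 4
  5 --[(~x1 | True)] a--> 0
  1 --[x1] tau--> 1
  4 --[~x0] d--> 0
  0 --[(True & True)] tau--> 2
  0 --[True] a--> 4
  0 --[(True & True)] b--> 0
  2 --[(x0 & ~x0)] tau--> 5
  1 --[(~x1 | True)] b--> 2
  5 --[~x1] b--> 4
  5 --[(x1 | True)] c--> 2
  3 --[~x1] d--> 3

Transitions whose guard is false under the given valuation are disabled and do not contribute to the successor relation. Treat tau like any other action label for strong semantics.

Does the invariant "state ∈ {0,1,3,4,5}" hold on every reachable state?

Allowed set {0,1,3,4,5}
Reach set: {0,2,4}
  0: safe
  2: VIOLATES
  4: safe
counterexample path to 2: tau

Answer: INVARIANT VIOLATED at state 2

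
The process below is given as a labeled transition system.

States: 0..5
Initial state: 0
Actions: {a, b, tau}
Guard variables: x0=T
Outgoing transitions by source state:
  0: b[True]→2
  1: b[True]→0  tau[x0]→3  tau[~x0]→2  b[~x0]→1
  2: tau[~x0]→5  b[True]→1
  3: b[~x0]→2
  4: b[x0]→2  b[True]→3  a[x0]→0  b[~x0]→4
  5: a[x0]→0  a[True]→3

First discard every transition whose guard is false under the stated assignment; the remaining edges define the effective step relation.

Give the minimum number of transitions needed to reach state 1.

Breadth-first toward 1:
  Layer 0: {0}
  Layer 1: {2}
  Layer 2: {1}
first hit 1 at d=2 via b·b

Answer: 2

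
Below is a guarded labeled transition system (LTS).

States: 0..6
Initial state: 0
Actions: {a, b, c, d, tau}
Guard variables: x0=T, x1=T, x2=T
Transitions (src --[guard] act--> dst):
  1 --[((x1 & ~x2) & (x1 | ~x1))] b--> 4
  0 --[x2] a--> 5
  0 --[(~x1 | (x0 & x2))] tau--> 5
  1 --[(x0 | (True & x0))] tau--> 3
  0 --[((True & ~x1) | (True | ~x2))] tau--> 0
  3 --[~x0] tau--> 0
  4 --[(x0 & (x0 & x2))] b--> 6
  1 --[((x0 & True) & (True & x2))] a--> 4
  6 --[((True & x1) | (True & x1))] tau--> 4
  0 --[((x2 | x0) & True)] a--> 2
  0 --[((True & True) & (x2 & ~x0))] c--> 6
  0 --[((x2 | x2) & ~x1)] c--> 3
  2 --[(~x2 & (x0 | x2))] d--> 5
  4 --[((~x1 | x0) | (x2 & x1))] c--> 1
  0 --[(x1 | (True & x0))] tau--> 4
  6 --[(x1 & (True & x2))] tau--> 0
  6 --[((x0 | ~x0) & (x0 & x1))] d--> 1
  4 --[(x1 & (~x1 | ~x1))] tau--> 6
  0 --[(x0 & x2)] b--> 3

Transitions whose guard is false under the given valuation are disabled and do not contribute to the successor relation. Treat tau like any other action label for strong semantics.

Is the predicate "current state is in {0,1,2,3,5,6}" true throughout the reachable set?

Answer: INVARIANT VIOLATED at state 4

Working:
Inv-set: {0,1,2,3,5,6}
Reachable = {0,1,2,3,4,5,6}
  0: safe
  1: safe
  2: safe
  3: safe
  4: ✗ unsafe
  5: safe
  6: safe
reach 4 via tau — violates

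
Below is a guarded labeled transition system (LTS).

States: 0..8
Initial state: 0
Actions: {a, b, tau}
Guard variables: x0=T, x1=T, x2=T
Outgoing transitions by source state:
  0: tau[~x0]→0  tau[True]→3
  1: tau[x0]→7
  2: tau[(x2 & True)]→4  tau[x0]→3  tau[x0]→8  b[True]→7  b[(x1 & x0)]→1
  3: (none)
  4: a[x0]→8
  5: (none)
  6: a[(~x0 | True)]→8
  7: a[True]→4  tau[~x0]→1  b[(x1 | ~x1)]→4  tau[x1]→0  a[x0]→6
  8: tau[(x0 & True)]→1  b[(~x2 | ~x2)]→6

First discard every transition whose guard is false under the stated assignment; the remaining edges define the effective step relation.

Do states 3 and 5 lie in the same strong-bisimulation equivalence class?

Answer: BISIMILAR

Working:
Bisimulation quotient by refinement:
  π0 = {{0,1,2,3,4,5,6,7,8}}
  π1 = {{0,1,8},{2},{3,5},{4,6},{7}}
  π2 = {{0},{1},{2},{3,5},{4,6},{7},{8}}
Fixed point at round 3; 7 class(es).
class of 3: {3,5}; class of 5: {3,5}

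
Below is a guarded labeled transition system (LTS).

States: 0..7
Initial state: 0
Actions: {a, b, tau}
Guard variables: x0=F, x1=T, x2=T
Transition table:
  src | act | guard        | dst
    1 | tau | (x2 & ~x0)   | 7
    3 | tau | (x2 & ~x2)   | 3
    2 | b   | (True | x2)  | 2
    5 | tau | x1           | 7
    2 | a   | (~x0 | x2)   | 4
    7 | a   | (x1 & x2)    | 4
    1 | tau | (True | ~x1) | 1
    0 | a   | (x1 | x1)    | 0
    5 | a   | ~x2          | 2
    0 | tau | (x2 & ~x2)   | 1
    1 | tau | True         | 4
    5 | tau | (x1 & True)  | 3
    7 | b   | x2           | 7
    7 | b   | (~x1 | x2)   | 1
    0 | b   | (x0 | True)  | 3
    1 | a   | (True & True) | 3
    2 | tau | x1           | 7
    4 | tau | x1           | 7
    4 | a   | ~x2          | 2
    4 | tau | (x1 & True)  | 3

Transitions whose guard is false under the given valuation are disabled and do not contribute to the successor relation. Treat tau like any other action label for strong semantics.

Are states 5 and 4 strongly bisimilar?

Answer: BISIMILAR

Analysis:
Refine partition for ~:
  round 0: {{0,1,2,3,4,5,6,7}}
  round 1: {{0,7},{1},{2},{3,6},{4,5}}
  round 2: {{0},{1},{2},{3,6},{4,5},{7}}
stable after 3 split(s): 6 block(s)
5∈{4,5}, 4∈{4,5}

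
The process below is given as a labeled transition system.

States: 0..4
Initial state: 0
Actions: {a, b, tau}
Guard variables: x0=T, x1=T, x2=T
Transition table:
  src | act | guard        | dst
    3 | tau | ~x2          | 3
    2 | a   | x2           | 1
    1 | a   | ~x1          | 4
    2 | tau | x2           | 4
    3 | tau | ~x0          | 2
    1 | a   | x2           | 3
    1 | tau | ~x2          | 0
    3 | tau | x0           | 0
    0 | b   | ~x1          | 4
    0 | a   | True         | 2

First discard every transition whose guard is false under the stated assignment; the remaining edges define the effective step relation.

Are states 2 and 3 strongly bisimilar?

Answer: NOT BISIMILAR

Analysis:
Compute ~ classes (split until stable):
  P[0] = {{0,1,2,3,4}}
  P[1] = {{0,1},{2},{3},{4}}
  P[2] = {{0},{1},{2},{3},{4}}
Fixed point at round 3; 5 class(es).
[2]={2}  [3]={3}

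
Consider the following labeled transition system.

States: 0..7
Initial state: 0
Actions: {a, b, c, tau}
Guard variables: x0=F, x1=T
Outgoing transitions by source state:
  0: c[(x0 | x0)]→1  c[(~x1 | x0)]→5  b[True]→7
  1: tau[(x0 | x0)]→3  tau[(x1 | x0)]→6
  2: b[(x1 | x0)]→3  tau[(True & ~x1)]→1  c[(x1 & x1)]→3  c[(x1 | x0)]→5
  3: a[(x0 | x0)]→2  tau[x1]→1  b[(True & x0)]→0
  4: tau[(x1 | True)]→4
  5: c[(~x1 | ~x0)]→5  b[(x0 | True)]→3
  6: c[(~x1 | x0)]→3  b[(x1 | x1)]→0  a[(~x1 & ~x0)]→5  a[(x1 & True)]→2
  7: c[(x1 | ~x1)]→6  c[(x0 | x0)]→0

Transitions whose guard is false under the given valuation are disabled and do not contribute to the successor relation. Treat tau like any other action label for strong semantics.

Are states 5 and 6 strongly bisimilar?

Answer: NOT BISIMILAR

Analysis:
Compute ~ classes (split until stable):
  P[0] = {{0,1,2,3,4,5,6,7}}
  P[1] = {{0},{1,3,4},{2,5},{6},{7}}
  P[2] = {{0},{1},{2},{3,4},{5},{6},{7}}
  P[3] = {{0},{1},{2},{3},{4},{5},{6},{7}}
stable after 4 split(s): 8 block(s)
[5]={5}  [6]={6}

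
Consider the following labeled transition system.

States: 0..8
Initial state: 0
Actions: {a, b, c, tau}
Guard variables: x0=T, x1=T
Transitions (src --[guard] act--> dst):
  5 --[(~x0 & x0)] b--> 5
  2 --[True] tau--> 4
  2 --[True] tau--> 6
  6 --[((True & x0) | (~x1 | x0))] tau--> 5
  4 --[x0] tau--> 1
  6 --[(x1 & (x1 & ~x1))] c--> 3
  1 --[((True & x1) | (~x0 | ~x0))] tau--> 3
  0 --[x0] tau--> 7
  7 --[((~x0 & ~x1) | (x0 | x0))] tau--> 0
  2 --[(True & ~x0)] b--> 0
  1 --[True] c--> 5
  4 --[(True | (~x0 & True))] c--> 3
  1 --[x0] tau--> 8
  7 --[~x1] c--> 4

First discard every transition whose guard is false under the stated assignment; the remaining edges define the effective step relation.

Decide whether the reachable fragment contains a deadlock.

Reachable = {0,7}
  0: tau→7  [1 out]
  7: tau→0  [1 out]

Answer: DEADLOCK-FREE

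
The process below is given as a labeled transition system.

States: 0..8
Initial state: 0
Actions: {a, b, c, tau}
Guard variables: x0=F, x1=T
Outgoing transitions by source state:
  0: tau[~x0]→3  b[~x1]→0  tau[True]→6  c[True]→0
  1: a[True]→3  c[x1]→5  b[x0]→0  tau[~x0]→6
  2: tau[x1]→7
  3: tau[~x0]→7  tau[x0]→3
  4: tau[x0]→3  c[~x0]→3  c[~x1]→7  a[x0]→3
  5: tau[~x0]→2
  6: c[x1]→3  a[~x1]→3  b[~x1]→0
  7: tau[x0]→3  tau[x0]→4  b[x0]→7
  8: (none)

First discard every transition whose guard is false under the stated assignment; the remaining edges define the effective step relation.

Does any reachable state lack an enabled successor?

Reachable = {0,3,6,7}
  0: c→0  tau→3  tau→6  [deg 3]
  3: tau→7  [deg 1]
  6: c→3  [deg 1]
  7: ∅  [no exit]
trace reaching 7: tau·tau

Answer: DEADLOCK at state 7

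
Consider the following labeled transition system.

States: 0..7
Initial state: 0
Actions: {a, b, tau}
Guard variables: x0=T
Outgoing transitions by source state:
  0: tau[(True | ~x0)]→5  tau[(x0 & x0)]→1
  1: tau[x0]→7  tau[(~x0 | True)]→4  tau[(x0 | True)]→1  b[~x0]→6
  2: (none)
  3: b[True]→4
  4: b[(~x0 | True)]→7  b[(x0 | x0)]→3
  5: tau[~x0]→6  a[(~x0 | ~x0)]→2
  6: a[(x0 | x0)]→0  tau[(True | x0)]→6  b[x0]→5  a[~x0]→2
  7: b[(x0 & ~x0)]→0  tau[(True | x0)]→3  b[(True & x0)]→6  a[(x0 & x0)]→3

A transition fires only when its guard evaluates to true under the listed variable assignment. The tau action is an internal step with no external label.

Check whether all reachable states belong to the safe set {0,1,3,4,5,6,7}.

Inv-set: {0,1,3,4,5,6,7}
Reach set: {0,1,3,4,5,6,7}
  0: safe
  1: safe
  3: safe
  4: safe
  5: safe
  6: safe
  7: safe

Answer: INVARIANT HOLDS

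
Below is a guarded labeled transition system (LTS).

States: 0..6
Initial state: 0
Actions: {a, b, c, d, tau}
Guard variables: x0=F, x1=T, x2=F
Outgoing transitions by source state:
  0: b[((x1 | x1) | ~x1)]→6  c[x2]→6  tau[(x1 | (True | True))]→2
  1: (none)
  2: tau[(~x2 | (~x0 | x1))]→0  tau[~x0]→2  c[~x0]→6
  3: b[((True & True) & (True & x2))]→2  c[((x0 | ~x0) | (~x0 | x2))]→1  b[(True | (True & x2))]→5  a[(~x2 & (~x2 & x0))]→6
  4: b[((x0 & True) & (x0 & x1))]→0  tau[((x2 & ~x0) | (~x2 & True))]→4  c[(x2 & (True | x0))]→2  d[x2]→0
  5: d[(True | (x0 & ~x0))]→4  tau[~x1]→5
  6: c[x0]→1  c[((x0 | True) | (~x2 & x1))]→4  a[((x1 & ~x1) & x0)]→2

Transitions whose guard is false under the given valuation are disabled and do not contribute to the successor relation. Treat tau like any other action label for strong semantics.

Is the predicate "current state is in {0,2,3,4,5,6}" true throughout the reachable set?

Inv-set: {0,2,3,4,5,6}
R = {0,2,4,6}
  0: ✓
  2: ✓
  4: ✓
  6: ✓

Answer: INVARIANT HOLDS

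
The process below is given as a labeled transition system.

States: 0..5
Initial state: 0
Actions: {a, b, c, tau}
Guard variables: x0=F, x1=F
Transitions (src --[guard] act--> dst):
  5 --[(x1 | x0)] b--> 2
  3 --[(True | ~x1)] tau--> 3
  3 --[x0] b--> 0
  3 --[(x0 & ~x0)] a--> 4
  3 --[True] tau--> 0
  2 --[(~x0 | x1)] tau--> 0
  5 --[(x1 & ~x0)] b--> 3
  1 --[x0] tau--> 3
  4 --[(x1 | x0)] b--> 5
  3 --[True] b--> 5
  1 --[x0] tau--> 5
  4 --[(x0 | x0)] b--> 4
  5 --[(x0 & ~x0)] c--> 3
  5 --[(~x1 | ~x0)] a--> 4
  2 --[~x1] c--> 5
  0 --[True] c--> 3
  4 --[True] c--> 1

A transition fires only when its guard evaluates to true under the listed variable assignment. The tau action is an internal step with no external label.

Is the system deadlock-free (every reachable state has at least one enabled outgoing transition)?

Reachable = {0,1,3,4,5}
  0: c→3  [deg 1]
  1: ∅  [deadlock]
  3: b→5  tau→0  tau→3  [deg 3]
  4: c→1  [deg 1]
  5: a→4  [deg 1]
Path to 1: c·b·a·c

Answer: DEADLOCK at state 1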